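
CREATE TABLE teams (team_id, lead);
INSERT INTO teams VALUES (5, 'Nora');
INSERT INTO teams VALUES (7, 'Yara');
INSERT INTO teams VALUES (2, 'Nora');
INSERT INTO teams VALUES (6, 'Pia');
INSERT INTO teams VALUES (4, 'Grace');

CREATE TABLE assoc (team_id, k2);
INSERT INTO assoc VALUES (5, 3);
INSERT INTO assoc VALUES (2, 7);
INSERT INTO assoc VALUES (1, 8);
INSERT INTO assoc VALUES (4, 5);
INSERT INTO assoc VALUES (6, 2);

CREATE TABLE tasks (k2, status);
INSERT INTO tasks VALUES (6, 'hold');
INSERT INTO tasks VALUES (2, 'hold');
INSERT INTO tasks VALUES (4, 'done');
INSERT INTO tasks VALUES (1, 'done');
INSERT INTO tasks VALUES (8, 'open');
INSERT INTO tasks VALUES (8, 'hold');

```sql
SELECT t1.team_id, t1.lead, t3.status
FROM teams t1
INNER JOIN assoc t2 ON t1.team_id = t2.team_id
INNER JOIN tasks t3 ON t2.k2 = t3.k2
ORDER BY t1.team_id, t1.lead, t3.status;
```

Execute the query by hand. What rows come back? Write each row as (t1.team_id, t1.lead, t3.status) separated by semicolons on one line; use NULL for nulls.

Joins associate left-to-right: teams INNER JOIN assoc on team_id gives 4 intermediate row(s).
Then INNER JOIN `tasks t3` on k2: keep only rows whose t2.k2 appears in t3.

(6, Pia, hold)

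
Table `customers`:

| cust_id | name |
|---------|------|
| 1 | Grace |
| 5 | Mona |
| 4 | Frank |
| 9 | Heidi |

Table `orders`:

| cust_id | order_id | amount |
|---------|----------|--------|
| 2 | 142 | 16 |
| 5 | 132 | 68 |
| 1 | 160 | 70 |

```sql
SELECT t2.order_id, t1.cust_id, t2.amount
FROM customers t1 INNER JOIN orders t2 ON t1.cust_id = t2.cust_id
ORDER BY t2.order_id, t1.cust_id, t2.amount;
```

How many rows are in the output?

2

INNER JOIN keeps only pairs where the ON condition holds.
Matching on t1.cust_id = t2.cust_id.
- t1[0] cust_id=1 → 1 match(es) in t2 → 1 row(s).
- t1[1] cust_id=5 → 1 match(es) in t2 → 1 row(s).
- t1[2] cust_id=4 → no match; dropped.
- t1[3] cust_id=9 → no match; dropped.
Total: 2 rows.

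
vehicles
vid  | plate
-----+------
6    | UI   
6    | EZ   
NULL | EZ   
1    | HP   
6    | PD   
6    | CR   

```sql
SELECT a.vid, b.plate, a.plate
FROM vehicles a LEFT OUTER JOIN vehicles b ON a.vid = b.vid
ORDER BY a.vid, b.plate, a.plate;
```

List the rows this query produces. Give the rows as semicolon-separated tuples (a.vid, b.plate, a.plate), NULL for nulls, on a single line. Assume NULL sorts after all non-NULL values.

LEFT JOIN keeps every row from `vehicles a`; unmatched rows get NULL for `vehicles b`'s columns.
Matching on a.vid = b.vid. A NULL in a compared column never satisfies the condition.
Matched pairs: 17; unmatched a rows kept: 1.

(1, HP, HP); (6, CR, CR); (6, CR, EZ); (6, CR, PD); (6, CR, UI); (6, EZ, CR); (6, EZ, EZ); (6, EZ, PD); (6, EZ, UI); (6, PD, CR); (6, PD, EZ); (6, PD, PD); (6, PD, UI); (6, UI, CR); (6, UI, EZ); (6, UI, PD); (6, UI, UI); (NULL, NULL, EZ)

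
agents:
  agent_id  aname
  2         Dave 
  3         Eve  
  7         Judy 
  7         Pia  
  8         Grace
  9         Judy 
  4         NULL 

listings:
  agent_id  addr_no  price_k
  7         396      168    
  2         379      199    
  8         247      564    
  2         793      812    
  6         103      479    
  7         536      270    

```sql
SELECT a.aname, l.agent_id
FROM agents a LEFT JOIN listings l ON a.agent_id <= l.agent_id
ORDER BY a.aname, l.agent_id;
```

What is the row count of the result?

22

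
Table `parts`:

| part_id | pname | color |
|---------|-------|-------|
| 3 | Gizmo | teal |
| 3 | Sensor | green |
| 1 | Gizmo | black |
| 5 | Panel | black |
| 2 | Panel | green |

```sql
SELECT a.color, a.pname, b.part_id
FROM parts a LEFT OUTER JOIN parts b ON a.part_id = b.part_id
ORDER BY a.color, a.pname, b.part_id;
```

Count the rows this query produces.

LEFT JOIN keeps every row from `parts a`; unmatched rows get NULL for `parts b`'s columns.
Matching on a.part_id = b.part_id.
- part_id=3: 2 matching b row(s), so 2 row(s) emitted.
- part_id=3: 2 matching b row(s), so 2 row(s) emitted.
- part_id=1: 1 matching b row(s), so 1 row(s) emitted.
- part_id=5: 1 matching b row(s), so 1 row(s) emitted.
- part_id=2: 1 matching b row(s), so 1 row(s) emitted.
Total: 7 rows.

7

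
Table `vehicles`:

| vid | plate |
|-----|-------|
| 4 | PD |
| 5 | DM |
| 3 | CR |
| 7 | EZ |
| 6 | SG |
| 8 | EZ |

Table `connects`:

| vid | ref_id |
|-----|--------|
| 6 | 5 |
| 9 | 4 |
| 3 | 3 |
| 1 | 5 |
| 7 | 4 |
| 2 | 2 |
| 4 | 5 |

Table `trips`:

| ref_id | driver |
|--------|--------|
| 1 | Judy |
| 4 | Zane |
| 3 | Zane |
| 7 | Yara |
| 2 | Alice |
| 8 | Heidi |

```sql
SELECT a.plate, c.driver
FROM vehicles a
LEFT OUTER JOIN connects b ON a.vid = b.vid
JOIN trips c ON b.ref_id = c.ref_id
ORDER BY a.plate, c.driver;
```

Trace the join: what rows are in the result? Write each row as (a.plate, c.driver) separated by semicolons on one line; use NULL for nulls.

Evaluate left to right. First `vehicles a LEFT JOIN connects b` on vid: 6 row(s).
Then INNER JOIN `trips c` on ref_id: keep only rows whose b.ref_id appears in c.

(CR, Zane); (EZ, Zane)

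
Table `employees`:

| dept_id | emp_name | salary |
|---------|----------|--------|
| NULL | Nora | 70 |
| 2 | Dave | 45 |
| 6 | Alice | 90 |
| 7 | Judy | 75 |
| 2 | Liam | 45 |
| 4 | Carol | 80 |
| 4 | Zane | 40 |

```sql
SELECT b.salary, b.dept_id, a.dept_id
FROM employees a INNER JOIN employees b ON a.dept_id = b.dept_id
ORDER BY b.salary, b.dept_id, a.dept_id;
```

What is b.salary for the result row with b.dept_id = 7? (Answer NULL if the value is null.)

75

INNER JOIN keeps only pairs where the ON condition holds.
Matching on a.dept_id = b.dept_id. A NULL in a compared column never satisfies the condition.
- dept_id=NULL: no matching b row, dropped.
- dept_id=2: 2 matching b row(s), so 2 row(s) emitted.
- dept_id=6: 1 matching b row(s), so 1 row(s) emitted.
- dept_id=7: 1 matching b row(s), so 1 row(s) emitted.
- dept_id=2: 2 matching b row(s), so 2 row(s) emitted.
- dept_id=4: 2 matching b row(s), so 2 row(s) emitted.
- dept_id=4: 2 matching b row(s), so 2 row(s) emitted.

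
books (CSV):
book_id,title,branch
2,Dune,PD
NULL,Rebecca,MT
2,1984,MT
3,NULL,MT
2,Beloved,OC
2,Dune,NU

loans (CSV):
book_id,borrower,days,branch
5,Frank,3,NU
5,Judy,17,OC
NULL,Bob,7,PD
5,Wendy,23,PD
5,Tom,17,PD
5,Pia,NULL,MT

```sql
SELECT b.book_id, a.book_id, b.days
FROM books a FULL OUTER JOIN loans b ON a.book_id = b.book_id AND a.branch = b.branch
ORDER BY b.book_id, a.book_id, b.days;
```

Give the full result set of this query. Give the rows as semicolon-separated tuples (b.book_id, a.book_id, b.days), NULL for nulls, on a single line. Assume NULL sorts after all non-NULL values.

FULL OUTER JOIN keeps every row from both sides; unmatched rows get NULL for the other side's columns.
Matching on a.book_id = b.book_id AND a.branch = b.branch. A NULL in a compared column never satisfies the condition.
Matched pairs: 0; unmatched a rows kept: 6; unmatched b rows kept: 6.

(5, NULL, 3); (5, NULL, 17); (5, NULL, 17); (5, NULL, 23); (5, NULL, NULL); (NULL, 2, NULL); (NULL, 2, NULL); (NULL, 2, NULL); (NULL, 2, NULL); (NULL, 3, NULL); (NULL, NULL, 7); (NULL, NULL, NULL)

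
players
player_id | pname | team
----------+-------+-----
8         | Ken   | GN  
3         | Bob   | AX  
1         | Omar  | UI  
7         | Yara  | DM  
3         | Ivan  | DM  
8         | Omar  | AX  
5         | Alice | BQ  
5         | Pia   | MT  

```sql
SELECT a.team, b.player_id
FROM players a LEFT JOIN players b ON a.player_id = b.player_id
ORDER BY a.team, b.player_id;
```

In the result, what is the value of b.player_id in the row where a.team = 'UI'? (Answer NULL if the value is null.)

1

LEFT JOIN keeps every row from `players a`; unmatched rows get NULL for `players b`'s columns.
Matching on a.player_id = b.player_id.
- player_id=8: 2 matching b row(s), so 2 row(s) emitted.
- player_id=3: 2 matching b row(s), so 2 row(s) emitted.
- player_id=1: 1 matching b row(s), so 1 row(s) emitted.
- player_id=7: 1 matching b row(s), so 1 row(s) emitted.
- player_id=3: 2 matching b row(s), so 2 row(s) emitted.
- player_id=8: 2 matching b row(s), so 2 row(s) emitted.
- player_id=5: 2 matching b row(s), so 2 row(s) emitted.
- player_id=5: 2 matching b row(s), so 2 row(s) emitted.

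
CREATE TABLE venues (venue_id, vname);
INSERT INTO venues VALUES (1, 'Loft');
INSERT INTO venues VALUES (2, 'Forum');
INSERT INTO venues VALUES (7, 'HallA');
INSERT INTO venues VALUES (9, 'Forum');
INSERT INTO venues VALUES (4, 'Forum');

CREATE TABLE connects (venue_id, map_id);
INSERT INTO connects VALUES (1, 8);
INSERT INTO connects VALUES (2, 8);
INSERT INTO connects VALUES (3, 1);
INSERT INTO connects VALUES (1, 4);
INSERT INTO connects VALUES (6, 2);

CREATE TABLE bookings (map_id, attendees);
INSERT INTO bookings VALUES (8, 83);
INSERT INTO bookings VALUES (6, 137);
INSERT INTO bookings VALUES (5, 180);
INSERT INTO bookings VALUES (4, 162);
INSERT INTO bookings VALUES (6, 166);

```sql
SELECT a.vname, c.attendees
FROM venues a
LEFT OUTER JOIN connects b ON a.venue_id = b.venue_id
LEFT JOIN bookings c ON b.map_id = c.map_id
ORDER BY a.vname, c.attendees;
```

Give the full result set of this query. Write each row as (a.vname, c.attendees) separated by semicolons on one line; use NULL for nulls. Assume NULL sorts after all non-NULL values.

Joins associate left-to-right: venues LEFT JOIN connects on venue_id gives 6 intermediate row(s).
Then LEFT JOIN `bookings c` on map_id: each of those 6 rows is kept; rows whose b.map_id has no match in c get NULL for c's columns.

(Forum, 83); (Forum, NULL); (Forum, NULL); (HallA, NULL); (Loft, 83); (Loft, 162)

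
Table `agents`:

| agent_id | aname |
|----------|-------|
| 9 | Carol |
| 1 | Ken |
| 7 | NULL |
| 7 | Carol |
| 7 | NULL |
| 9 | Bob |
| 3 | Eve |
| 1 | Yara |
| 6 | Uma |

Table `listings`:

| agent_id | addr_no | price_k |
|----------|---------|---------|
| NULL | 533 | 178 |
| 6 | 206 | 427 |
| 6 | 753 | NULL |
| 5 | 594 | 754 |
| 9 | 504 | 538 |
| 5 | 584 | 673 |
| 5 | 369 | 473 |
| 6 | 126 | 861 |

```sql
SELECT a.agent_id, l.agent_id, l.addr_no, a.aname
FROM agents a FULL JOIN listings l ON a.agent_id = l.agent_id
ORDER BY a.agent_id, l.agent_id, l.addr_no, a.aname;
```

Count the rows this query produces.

15

FULL OUTER JOIN keeps every row from both sides; unmatched rows get NULL for the other side's columns.
Matching on a.agent_id = l.agent_id. A NULL in a compared column never satisfies the condition.
Matched pairs: 5; unmatched a rows kept: 6; unmatched l rows kept: 4.
Total: 5 matched + 10 padded = 15 rows.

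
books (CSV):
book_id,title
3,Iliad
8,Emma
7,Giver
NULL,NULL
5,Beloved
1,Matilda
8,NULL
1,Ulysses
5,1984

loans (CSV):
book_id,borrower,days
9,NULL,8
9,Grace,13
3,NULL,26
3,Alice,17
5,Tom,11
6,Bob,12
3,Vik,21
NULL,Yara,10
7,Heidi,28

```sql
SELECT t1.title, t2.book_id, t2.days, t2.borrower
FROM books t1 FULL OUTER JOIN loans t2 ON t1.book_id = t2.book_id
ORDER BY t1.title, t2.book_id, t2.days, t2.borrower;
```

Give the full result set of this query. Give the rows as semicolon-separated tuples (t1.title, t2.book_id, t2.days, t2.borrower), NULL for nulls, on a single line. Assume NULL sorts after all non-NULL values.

FULL OUTER JOIN keeps every row from both sides; unmatched rows get NULL for the other side's columns.
Matching on t1.book_id = t2.book_id. A NULL in a compared column never satisfies the condition.
Matched pairs: 6; unmatched t1 rows kept: 5; unmatched t2 rows kept: 4.

(1984, 5, 11, Tom); (Beloved, 5, 11, Tom); (Emma, NULL, NULL, NULL); (Giver, 7, 28, Heidi); (Iliad, 3, 17, Alice); (Iliad, 3, 21, Vik); (Iliad, 3, 26, NULL); (Matilda, NULL, NULL, NULL); (Ulysses, NULL, NULL, NULL); (NULL, 6, 12, Bob); (NULL, 9, 8, NULL); (NULL, 9, 13, Grace); (NULL, NULL, 10, Yara); (NULL, NULL, NULL, NULL); (NULL, NULL, NULL, NULL)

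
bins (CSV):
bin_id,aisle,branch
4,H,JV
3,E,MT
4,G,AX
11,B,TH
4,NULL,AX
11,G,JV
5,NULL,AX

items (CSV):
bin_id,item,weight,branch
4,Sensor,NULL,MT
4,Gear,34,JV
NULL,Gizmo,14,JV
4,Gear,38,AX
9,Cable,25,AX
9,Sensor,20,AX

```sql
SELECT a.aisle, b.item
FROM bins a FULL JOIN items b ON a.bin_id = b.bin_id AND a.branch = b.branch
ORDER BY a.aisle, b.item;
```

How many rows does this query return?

FULL OUTER JOIN keeps every row from both sides; unmatched rows get NULL for the other side's columns.
Matching on a.bin_id = b.bin_id AND a.branch = b.branch. A NULL in a compared column never satisfies the condition.
- a[0] bin_id=4, branch=JV → 1 match(es) in b → 1 row(s).
- a[1] bin_id=3, branch=MT → no match; kept with NULLs on the b side.
- a[2] bin_id=4, branch=AX → 1 match(es) in b → 1 row(s).
- a[3] bin_id=11, branch=TH → no match; kept with NULLs on the b side.
- a[4] bin_id=4, branch=AX → 1 match(es) in b → 1 row(s).
- a[5] bin_id=11, branch=JV → no match; kept with NULLs on the b side.
- a[6] bin_id=5, branch=AX → no match; kept with NULLs on the b side.
- plus 4 unmatched b row(s), each kept with NULL a columns.
Total: 3 matched + 8 padded = 11 rows.

11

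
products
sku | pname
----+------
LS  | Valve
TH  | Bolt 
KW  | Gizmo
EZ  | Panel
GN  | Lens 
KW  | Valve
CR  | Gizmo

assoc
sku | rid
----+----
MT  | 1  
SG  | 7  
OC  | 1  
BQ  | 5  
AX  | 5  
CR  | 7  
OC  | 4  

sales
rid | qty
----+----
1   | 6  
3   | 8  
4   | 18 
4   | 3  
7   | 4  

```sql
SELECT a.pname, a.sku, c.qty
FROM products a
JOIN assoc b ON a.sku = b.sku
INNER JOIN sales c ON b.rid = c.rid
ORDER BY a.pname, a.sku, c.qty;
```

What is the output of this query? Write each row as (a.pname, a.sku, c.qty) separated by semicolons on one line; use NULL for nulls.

Evaluate left to right. First `products a INNER JOIN assoc b` on sku: 1 row(s).
Then INNER JOIN `sales c` on rid: keep only rows whose b.rid appears in c.

(Gizmo, CR, 4)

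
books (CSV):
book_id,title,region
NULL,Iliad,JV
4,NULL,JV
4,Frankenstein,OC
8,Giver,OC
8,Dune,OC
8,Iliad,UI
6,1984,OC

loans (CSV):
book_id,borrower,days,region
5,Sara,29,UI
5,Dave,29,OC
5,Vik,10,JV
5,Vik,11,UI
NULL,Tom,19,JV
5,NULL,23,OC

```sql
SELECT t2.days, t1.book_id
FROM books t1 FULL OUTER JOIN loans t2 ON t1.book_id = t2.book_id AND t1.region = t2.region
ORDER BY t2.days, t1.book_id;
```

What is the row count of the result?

FULL OUTER JOIN keeps every row from both sides; unmatched rows get NULL for the other side's columns.
Matching on t1.book_id = t2.book_id AND t1.region = t2.region. A NULL in a compared column never satisfies the condition.
- book_id=NULL, region=JV: no t2 row matches, row kept with t2 columns NULL.
- book_id=4, region=JV: no t2 row matches, row kept with t2 columns NULL.
- book_id=4, region=OC: no t2 row matches, row kept with t2 columns NULL.
- book_id=8, region=OC: no t2 row matches, row kept with t2 columns NULL.
- book_id=8, region=OC: no t2 row matches, row kept with t2 columns NULL.
- book_id=8, region=UI: no t2 row matches, row kept with t2 columns NULL.
- book_id=6, region=OC: no t2 row matches, row kept with t2 columns NULL.
- plus 6 unmatched t2 row(s), each kept with NULL t1 columns.
Total: 0 matched + 13 padded = 13 rows.

13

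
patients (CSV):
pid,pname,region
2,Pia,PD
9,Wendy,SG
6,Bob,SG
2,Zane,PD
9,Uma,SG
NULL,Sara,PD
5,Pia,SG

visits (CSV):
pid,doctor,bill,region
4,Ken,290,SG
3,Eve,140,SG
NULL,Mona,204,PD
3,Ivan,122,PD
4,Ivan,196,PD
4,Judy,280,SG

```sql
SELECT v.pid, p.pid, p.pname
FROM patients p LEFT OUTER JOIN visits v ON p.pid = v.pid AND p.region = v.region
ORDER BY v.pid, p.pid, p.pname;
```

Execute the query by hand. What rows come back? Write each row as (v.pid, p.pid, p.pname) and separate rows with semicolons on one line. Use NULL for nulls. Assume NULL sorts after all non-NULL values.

LEFT JOIN keeps every row from `patients`; unmatched rows get NULL for `visits`'s columns.
Matching on p.pid = v.pid AND p.region = v.region. A NULL in a compared column never satisfies the condition.
- p[0] pid=2, region=PD → no match; kept with NULLs on the v side.
- p[1] pid=9, region=SG → no match; kept with NULLs on the v side.
- p[2] pid=6, region=SG → no match; kept with NULLs on the v side.
- p[3] pid=2, region=PD → no match; kept with NULLs on the v side.
- p[4] pid=9, region=SG → no match; kept with NULLs on the v side.
- p[5] pid=NULL, region=PD → no match; kept with NULLs on the v side.
- p[6] pid=5, region=SG → no match; kept with NULLs on the v side.
After projecting and ordering:
v.pid | p.pid | p.pname
NULL | 2 | Pia
NULL | 2 | Zane
NULL | 5 | Pia
NULL | 6 | Bob
NULL | 9 | Uma
NULL | 9 | Wendy
NULL | NULL | Sara

(NULL, 2, Pia); (NULL, 2, Zane); (NULL, 5, Pia); (NULL, 6, Bob); (NULL, 9, Uma); (NULL, 9, Wendy); (NULL, NULL, Sara)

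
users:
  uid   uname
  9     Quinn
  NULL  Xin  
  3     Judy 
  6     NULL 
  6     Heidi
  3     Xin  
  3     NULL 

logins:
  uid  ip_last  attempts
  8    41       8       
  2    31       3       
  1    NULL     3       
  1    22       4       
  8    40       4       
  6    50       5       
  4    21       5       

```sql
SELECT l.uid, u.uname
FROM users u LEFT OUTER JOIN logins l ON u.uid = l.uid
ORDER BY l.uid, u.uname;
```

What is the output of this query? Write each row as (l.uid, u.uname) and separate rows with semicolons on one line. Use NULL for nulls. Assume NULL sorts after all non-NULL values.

(6, Heidi); (6, NULL); (NULL, Judy); (NULL, Quinn); (NULL, Xin); (NULL, Xin); (NULL, NULL)

LEFT JOIN keeps every row from `users`; unmatched rows get NULL for `logins`'s columns.
Matching on u.uid = l.uid. A NULL in a compared column never satisfies the condition.
- u row (uid=9): no match → kept, l columns NULL.
- u row (uid=NULL): no match → kept, l columns NULL.
- u row (uid=3): no match → kept, l columns NULL.
- u row (uid=6): matches 1 l row(s) → 1 output row(s).
- u row (uid=6): matches 1 l row(s) → 1 output row(s).
- u row (uid=3): no match → kept, l columns NULL.
- u row (uid=3): no match → kept, l columns NULL.
After projecting and ordering:
l.uid | u.uname
6 | Heidi
6 | NULL
NULL | Judy
NULL | Quinn
NULL | Xin
NULL | Xin
NULL | NULL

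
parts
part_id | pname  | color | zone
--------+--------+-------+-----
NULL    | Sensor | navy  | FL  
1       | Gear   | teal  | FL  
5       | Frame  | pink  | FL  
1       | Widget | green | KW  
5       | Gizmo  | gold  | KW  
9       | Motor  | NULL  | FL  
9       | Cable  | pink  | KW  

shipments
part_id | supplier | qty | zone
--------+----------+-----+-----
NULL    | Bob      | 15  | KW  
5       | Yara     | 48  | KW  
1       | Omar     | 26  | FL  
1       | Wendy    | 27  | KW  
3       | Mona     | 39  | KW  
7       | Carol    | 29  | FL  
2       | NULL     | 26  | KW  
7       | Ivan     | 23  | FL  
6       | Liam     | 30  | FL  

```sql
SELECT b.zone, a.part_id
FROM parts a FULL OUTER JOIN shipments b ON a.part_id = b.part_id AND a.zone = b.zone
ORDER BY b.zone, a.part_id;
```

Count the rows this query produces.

FULL OUTER JOIN keeps every row from both sides; unmatched rows get NULL for the other side's columns.
Matching on a.part_id = b.part_id AND a.zone = b.zone. A NULL in a compared column never satisfies the condition.
- a (part_id=NULL, zone=FL) has no partner → padded with NULL.
- a (part_id=1, zone=FL) pairs with 1 row(s) of b.
- a (part_id=5, zone=FL) has no partner → padded with NULL.
- a (part_id=1, zone=KW) pairs with 1 row(s) of b.
- a (part_id=5, zone=KW) pairs with 1 row(s) of b.
- a (part_id=9, zone=FL) has no partner → padded with NULL.
- a (part_id=9, zone=KW) has no partner → padded with NULL.
- 6 row(s) from b found no a partner → padded with NULL.
Total: 3 matched + 10 padded = 13 rows.

13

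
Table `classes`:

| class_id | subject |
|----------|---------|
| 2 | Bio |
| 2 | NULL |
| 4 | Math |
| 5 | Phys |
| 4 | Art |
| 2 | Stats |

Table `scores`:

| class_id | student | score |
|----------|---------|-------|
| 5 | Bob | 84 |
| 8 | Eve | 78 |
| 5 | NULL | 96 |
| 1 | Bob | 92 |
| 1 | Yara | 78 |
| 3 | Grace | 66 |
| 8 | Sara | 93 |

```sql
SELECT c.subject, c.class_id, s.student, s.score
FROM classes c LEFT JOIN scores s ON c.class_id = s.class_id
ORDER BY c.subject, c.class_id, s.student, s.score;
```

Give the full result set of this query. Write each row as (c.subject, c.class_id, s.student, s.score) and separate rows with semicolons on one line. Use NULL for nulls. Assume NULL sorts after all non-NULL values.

(Art, 4, NULL, NULL); (Bio, 2, NULL, NULL); (Math, 4, NULL, NULL); (Phys, 5, Bob, 84); (Phys, 5, NULL, 96); (Stats, 2, NULL, NULL); (NULL, 2, NULL, NULL)

LEFT JOIN keeps every row from `classes`; unmatched rows get NULL for `scores`'s columns.
Matching on c.class_id = s.class_id.
- c (class_id=2) has no partner → padded with NULL.
- c (class_id=2) has no partner → padded with NULL.
- c (class_id=4) has no partner → padded with NULL.
- c (class_id=5) pairs with 2 row(s) of s.
- c (class_id=4) has no partner → padded with NULL.
- c (class_id=2) has no partner → padded with NULL.
After projecting and ordering:
c.subject | c.class_id | s.student | s.score
Art | 4 | NULL | NULL
Bio | 2 | NULL | NULL
Math | 4 | NULL | NULL
Phys | 5 | Bob | 84
Phys | 5 | NULL | 96
Stats | 2 | NULL | NULL
NULL | 2 | NULL | NULL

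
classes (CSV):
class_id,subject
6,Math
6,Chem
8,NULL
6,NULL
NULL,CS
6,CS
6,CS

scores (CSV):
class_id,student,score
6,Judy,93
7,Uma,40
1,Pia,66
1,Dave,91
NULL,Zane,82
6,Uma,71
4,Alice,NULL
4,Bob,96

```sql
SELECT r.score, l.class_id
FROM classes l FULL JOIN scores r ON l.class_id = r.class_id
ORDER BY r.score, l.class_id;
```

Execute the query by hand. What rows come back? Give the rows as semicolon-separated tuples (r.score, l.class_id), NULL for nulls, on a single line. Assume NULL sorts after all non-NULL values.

(40, NULL); (66, NULL); (71, 6); (71, 6); (71, 6); (71, 6); (71, 6); (82, NULL); (91, NULL); (93, 6); (93, 6); (93, 6); (93, 6); (93, 6); (96, NULL); (NULL, 8); (NULL, NULL); (NULL, NULL)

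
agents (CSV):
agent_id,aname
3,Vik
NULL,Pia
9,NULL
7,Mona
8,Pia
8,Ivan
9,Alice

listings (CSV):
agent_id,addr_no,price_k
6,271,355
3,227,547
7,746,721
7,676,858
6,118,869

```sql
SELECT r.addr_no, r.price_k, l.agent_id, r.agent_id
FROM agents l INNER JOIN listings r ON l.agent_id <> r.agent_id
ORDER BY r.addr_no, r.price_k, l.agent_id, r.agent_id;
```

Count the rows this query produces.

INNER JOIN keeps only pairs where the ON condition holds.
Matching on l.agent_id <> r.agent_id. A NULL in a compared column never satisfies the condition.
Matched pairs: 27.
Total: 27 rows.

27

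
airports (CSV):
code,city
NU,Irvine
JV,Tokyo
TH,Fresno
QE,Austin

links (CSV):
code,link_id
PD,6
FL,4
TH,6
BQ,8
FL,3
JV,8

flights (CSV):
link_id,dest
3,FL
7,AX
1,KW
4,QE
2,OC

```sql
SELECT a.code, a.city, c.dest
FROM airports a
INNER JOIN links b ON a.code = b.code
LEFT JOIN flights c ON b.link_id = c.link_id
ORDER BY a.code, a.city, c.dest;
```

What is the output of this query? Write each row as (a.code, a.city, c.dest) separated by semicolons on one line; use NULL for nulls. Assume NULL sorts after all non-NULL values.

(JV, Tokyo, NULL); (TH, Fresno, NULL)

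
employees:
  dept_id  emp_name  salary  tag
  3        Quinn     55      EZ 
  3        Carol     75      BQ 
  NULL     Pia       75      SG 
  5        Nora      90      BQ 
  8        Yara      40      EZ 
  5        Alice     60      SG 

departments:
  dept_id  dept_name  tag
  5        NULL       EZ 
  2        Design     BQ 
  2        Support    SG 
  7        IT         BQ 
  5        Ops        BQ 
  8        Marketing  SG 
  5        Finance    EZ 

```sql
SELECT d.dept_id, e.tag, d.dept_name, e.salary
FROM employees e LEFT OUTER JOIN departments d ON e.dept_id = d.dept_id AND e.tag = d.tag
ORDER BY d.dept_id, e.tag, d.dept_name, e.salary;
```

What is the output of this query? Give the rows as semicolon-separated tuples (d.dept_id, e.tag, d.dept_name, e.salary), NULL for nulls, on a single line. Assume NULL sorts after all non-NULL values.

LEFT JOIN keeps every row from `employees`; unmatched rows get NULL for `departments`'s columns.
Matching on e.dept_id = d.dept_id AND e.tag = d.tag. A NULL in a compared column never satisfies the condition.
- e (dept_id=3, tag=EZ) has no partner → padded with NULL.
- e (dept_id=3, tag=BQ) has no partner → padded with NULL.
- e (dept_id=NULL, tag=SG) has no partner → padded with NULL.
- e (dept_id=5, tag=BQ) pairs with 1 row(s) of d.
- e (dept_id=8, tag=EZ) has no partner → padded with NULL.
- e (dept_id=5, tag=SG) has no partner → padded with NULL.
After projecting and ordering:
d.dept_id | e.tag | d.dept_name | e.salary
5 | BQ | Ops | 90
NULL | BQ | NULL | 75
NULL | EZ | NULL | 40
NULL | EZ | NULL | 55
NULL | SG | NULL | 60
NULL | SG | NULL | 75

(5, BQ, Ops, 90); (NULL, BQ, NULL, 75); (NULL, EZ, NULL, 40); (NULL, EZ, NULL, 55); (NULL, SG, NULL, 60); (NULL, SG, NULL, 75)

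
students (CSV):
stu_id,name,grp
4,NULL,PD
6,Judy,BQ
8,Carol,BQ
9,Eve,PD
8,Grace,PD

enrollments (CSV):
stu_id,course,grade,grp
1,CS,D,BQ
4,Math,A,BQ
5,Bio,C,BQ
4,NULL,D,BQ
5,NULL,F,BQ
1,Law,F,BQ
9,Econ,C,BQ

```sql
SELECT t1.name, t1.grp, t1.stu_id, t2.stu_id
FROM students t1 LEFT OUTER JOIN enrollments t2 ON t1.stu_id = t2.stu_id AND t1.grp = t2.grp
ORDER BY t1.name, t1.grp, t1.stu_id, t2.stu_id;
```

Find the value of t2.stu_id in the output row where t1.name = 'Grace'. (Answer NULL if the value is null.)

LEFT JOIN keeps every row from `students`; unmatched rows get NULL for `enrollments`'s columns.
Matching on t1.stu_id = t2.stu_id AND t1.grp = t2.grp.
- t1 row (stu_id=4, grp=PD): no match → kept, t2 columns NULL.
- t1 row (stu_id=6, grp=BQ): no match → kept, t2 columns NULL.
- t1 row (stu_id=8, grp=BQ): no match → kept, t2 columns NULL.
- t1 row (stu_id=9, grp=PD): no match → kept, t2 columns NULL.
- t1 row (stu_id=8, grp=PD): no match → kept, t2 columns NULL.

NULL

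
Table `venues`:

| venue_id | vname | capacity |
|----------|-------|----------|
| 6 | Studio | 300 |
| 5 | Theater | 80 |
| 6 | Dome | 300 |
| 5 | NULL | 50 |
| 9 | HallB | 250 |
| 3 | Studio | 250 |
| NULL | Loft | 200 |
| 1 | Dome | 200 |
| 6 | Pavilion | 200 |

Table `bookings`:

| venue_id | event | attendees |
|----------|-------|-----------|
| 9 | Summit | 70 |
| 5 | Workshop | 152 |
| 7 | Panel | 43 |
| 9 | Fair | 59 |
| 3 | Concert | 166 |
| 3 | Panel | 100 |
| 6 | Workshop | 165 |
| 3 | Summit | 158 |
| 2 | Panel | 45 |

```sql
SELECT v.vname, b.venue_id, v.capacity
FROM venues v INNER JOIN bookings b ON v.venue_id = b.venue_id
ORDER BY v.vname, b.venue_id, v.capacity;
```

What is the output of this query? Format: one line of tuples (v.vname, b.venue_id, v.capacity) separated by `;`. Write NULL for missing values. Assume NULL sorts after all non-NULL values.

INNER JOIN keeps only pairs where the ON condition holds.
Matching on v.venue_id = b.venue_id. A NULL in a compared column never satisfies the condition.
Matched pairs: 10.

(Dome, 6, 300); (HallB, 9, 250); (HallB, 9, 250); (Pavilion, 6, 200); (Studio, 3, 250); (Studio, 3, 250); (Studio, 3, 250); (Studio, 6, 300); (Theater, 5, 80); (NULL, 5, 50)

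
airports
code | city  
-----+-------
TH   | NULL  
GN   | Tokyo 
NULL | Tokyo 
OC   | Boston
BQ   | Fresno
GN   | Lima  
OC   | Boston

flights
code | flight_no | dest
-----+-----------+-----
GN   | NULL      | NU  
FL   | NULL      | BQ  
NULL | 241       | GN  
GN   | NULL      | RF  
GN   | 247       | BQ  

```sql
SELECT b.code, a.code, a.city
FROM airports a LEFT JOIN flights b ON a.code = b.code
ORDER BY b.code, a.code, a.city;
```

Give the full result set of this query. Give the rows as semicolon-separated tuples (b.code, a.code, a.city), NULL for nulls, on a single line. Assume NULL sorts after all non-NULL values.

LEFT JOIN keeps every row from `airports`; unmatched rows get NULL for `flights`'s columns.
Matching on a.code = b.code. A NULL in a compared column never satisfies the condition.
Matched pairs: 6; unmatched a rows kept: 5.

(GN, GN, Lima); (GN, GN, Lima); (GN, GN, Lima); (GN, GN, Tokyo); (GN, GN, Tokyo); (GN, GN, Tokyo); (NULL, BQ, Fresno); (NULL, OC, Boston); (NULL, OC, Boston); (NULL, TH, NULL); (NULL, NULL, Tokyo)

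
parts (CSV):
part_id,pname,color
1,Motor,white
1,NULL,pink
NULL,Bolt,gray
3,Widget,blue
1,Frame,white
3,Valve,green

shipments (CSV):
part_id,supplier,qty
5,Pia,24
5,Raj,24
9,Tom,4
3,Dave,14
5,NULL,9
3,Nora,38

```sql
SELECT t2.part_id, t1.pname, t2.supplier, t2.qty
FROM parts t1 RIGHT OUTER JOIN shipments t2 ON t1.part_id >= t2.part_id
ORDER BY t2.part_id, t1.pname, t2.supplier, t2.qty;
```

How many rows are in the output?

8

RIGHT JOIN keeps every row from `shipments`; unmatched rows get NULL for `parts`'s columns.
Matching on t1.part_id >= t2.part_id. A NULL in a compared column never satisfies the condition.
- t1 row (part_id=1): no match.
- t1 row (part_id=1): no match.
- t1 row (part_id=NULL): no match.
- t1 row (part_id=3): matches 2 t2 row(s) → 2 output row(s).
- t1 row (part_id=1): no match.
- t1 row (part_id=3): matches 2 t2 row(s) → 2 output row(s).
- plus 4 unmatched t2 row(s), each kept with NULL t1 columns.
Total: 4 matched + 4 padded = 8 rows.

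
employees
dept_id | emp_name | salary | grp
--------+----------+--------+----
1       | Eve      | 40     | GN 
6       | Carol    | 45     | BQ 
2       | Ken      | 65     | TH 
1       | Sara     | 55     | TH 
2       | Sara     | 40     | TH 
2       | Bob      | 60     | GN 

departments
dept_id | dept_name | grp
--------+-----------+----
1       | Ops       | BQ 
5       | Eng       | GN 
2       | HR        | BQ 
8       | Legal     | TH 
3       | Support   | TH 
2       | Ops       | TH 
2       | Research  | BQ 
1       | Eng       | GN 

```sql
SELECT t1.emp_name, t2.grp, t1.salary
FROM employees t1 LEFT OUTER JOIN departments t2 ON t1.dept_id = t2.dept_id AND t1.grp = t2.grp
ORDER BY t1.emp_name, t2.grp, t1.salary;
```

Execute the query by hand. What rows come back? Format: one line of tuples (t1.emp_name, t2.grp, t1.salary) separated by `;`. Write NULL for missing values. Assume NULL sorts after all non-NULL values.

(Bob, NULL, 60); (Carol, NULL, 45); (Eve, GN, 40); (Ken, TH, 65); (Sara, TH, 40); (Sara, NULL, 55)

LEFT JOIN keeps every row from `employees`; unmatched rows get NULL for `departments`'s columns.
Matching on t1.dept_id = t2.dept_id AND t1.grp = t2.grp.
- t1 (dept_id=1, grp=GN) pairs with 1 row(s) of t2.
- t1 (dept_id=6, grp=BQ) has no partner → padded with NULL.
- t1 (dept_id=2, grp=TH) pairs with 1 row(s) of t2.
- t1 (dept_id=1, grp=TH) has no partner → padded with NULL.
- t1 (dept_id=2, grp=TH) pairs with 1 row(s) of t2.
- t1 (dept_id=2, grp=GN) has no partner → padded with NULL.
After projecting and ordering:
t1.emp_name | t2.grp | t1.salary
Bob | NULL | 60
Carol | NULL | 45
Eve | GN | 40
Ken | TH | 65
Sara | TH | 40
Sara | NULL | 55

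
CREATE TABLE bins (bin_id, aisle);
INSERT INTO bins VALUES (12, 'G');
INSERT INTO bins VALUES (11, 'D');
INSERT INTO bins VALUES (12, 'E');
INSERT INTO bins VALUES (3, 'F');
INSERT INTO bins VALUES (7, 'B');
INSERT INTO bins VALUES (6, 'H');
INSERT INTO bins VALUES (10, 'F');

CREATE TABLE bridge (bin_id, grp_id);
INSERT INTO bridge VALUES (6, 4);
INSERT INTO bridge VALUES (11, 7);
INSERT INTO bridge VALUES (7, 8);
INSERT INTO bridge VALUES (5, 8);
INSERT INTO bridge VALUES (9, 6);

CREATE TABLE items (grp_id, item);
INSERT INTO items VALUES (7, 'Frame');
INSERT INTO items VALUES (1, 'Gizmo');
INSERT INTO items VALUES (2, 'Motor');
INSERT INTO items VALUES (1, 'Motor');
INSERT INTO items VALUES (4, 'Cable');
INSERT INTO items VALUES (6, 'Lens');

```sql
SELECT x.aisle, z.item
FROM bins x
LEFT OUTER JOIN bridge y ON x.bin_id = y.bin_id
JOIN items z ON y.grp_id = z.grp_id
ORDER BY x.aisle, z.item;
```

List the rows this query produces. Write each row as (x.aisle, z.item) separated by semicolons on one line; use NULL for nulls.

Joins associate left-to-right: bins LEFT JOIN bridge on bin_id gives 7 intermediate row(s).
Then INNER JOIN `items z` on grp_id: keep only rows whose y.grp_id appears in z.

(D, Frame); (H, Cable)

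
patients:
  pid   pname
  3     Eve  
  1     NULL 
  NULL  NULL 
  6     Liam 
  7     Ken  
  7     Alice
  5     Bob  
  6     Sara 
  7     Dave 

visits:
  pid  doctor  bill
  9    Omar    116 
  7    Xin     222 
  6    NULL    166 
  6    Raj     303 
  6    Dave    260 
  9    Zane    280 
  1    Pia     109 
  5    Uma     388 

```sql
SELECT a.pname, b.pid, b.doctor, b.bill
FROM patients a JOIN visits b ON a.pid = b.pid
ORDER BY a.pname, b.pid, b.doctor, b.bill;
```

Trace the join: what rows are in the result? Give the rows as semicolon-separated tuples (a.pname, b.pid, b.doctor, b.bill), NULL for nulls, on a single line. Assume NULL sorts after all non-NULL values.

INNER JOIN keeps only pairs where the ON condition holds.
Matching on a.pid = b.pid. A NULL in a compared column never satisfies the condition.
Matched pairs: 11.

(Alice, 7, Xin, 222); (Bob, 5, Uma, 388); (Dave, 7, Xin, 222); (Ken, 7, Xin, 222); (Liam, 6, Dave, 260); (Liam, 6, Raj, 303); (Liam, 6, NULL, 166); (Sara, 6, Dave, 260); (Sara, 6, Raj, 303); (Sara, 6, NULL, 166); (NULL, 1, Pia, 109)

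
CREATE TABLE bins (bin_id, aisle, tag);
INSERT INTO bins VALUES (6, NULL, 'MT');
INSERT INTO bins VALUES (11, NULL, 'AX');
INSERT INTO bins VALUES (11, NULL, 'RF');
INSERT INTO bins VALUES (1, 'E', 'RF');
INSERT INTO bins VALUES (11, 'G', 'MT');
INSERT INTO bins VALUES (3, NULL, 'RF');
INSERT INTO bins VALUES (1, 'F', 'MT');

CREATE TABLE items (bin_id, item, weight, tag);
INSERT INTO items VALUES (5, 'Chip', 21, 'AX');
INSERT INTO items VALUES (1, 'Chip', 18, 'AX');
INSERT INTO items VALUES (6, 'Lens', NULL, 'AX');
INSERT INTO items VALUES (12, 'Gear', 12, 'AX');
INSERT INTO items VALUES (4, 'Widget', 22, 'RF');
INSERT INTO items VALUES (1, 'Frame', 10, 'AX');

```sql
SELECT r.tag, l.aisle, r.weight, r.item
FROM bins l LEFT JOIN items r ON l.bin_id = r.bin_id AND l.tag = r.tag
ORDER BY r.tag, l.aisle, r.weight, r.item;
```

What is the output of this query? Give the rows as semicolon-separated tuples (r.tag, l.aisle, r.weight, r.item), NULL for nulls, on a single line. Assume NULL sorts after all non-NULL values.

LEFT JOIN keeps every row from `bins`; unmatched rows get NULL for `items`'s columns.
Matching on l.bin_id = r.bin_id AND l.tag = r.tag.
Matched pairs: 0; unmatched l rows kept: 7.

(NULL, E, NULL, NULL); (NULL, F, NULL, NULL); (NULL, G, NULL, NULL); (NULL, NULL, NULL, NULL); (NULL, NULL, NULL, NULL); (NULL, NULL, NULL, NULL); (NULL, NULL, NULL, NULL)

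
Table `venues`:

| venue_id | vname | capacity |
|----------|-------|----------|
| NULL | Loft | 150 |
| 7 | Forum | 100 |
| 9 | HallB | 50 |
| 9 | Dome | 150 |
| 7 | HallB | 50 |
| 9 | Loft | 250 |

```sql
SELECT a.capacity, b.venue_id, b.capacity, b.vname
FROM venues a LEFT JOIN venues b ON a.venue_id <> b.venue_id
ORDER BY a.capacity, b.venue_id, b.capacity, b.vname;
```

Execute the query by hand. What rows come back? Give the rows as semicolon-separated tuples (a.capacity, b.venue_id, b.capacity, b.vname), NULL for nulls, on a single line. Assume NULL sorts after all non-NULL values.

(50, 7, 50, HallB); (50, 7, 100, Forum); (50, 9, 50, HallB); (50, 9, 150, Dome); (50, 9, 250, Loft); (100, 9, 50, HallB); (100, 9, 150, Dome); (100, 9, 250, Loft); (150, 7, 50, HallB); (150, 7, 100, Forum); (150, NULL, NULL, NULL); (250, 7, 50, HallB); (250, 7, 100, Forum)

LEFT JOIN keeps every row from `venues a`; unmatched rows get NULL for `venues b`'s columns.
Matching on a.venue_id <> b.venue_id. A NULL in a compared column never satisfies the condition.
- a row (venue_id=NULL): no match → kept, b columns NULL.
- a row (venue_id=7): matches 3 b row(s) → 3 output row(s).
- a row (venue_id=9): matches 2 b row(s) → 2 output row(s).
- a row (venue_id=9): matches 2 b row(s) → 2 output row(s).
- a row (venue_id=7): matches 3 b row(s) → 3 output row(s).
- a row (venue_id=9): matches 2 b row(s) → 2 output row(s).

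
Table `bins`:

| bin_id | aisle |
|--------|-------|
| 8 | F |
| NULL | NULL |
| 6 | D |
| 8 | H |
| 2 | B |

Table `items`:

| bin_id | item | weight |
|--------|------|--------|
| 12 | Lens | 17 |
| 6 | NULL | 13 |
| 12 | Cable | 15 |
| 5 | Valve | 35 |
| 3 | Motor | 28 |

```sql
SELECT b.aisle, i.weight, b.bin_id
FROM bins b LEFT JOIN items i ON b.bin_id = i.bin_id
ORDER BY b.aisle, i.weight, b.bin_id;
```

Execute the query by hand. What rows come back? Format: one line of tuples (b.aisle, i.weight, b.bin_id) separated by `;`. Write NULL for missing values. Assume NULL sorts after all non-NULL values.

(B, NULL, 2); (D, 13, 6); (F, NULL, 8); (H, NULL, 8); (NULL, NULL, NULL)

LEFT JOIN keeps every row from `bins`; unmatched rows get NULL for `items`'s columns.
Matching on b.bin_id = i.bin_id. A NULL in a compared column never satisfies the condition.
- bin_id=8: no i row matches, row kept with i columns NULL.
- bin_id=NULL: no i row matches, row kept with i columns NULL.
- bin_id=6: 1 matching i row(s), so 1 row(s) emitted.
- bin_id=8: no i row matches, row kept with i columns NULL.
- bin_id=2: no i row matches, row kept with i columns NULL.
After projecting and ordering:
b.aisle | i.weight | b.bin_id
B | NULL | 2
D | 13 | 6
F | NULL | 8
H | NULL | 8
NULL | NULL | NULL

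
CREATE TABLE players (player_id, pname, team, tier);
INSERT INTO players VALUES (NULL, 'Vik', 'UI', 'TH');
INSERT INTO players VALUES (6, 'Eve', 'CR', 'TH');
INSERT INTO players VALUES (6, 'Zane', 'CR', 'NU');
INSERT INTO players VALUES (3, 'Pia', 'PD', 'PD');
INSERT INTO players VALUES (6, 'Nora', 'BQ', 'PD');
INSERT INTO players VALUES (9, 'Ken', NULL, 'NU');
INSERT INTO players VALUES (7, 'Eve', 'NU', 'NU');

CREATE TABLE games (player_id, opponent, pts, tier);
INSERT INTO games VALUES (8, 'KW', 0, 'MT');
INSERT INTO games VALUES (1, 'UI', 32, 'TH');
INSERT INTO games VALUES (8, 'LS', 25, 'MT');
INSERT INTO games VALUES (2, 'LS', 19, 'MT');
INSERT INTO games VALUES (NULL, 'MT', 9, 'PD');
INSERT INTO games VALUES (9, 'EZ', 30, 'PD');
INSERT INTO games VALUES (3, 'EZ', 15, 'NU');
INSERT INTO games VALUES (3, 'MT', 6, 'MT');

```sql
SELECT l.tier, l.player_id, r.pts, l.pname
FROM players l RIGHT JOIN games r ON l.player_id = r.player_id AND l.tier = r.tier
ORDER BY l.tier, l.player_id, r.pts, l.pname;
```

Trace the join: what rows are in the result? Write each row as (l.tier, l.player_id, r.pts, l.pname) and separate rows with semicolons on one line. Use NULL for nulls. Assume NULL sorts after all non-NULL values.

RIGHT JOIN keeps every row from `games`; unmatched rows get NULL for `players`'s columns.
Matching on l.player_id = r.player_id AND l.tier = r.tier. A NULL in a compared column never satisfies the condition.
Matched pairs: 0; unmatched r rows kept: 8.

(NULL, NULL, 0, NULL); (NULL, NULL, 6, NULL); (NULL, NULL, 9, NULL); (NULL, NULL, 15, NULL); (NULL, NULL, 19, NULL); (NULL, NULL, 25, NULL); (NULL, NULL, 30, NULL); (NULL, NULL, 32, NULL)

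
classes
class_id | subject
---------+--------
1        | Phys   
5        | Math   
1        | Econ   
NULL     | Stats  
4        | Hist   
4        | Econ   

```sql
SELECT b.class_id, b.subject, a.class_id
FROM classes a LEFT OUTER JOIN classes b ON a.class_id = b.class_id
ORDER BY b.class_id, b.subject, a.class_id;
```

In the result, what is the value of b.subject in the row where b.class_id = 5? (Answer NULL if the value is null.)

Math

LEFT JOIN keeps every row from `classes a`; unmatched rows get NULL for `classes b`'s columns.
Matching on a.class_id = b.class_id. A NULL in a compared column never satisfies the condition.
Matched pairs: 9; unmatched a rows kept: 1.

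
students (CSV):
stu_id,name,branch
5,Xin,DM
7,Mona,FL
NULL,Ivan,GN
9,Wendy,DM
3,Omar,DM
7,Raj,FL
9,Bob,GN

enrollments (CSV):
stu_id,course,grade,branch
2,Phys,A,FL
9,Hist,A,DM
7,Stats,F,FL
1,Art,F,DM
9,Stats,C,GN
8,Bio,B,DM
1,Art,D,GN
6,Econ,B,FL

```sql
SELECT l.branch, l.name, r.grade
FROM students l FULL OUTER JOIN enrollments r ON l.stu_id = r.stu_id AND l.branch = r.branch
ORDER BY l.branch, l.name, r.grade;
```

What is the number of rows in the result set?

FULL OUTER JOIN keeps every row from both sides; unmatched rows get NULL for the other side's columns.
Matching on l.stu_id = r.stu_id AND l.branch = r.branch. A NULL in a compared column never satisfies the condition.
- l[0] stu_id=5, branch=DM → no match; kept with NULLs on the r side.
- l[1] stu_id=7, branch=FL → 1 match(es) in r → 1 row(s).
- l[2] stu_id=NULL, branch=GN → no match; kept with NULLs on the r side.
- l[3] stu_id=9, branch=DM → 1 match(es) in r → 1 row(s).
- l[4] stu_id=3, branch=DM → no match; kept with NULLs on the r side.
- l[5] stu_id=7, branch=FL → 1 match(es) in r → 1 row(s).
- l[6] stu_id=9, branch=GN → 1 match(es) in r → 1 row(s).
- 5 r row(s) had no l match → kept, l columns NULL.
Total: 4 matched + 8 padded = 12 rows.

12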